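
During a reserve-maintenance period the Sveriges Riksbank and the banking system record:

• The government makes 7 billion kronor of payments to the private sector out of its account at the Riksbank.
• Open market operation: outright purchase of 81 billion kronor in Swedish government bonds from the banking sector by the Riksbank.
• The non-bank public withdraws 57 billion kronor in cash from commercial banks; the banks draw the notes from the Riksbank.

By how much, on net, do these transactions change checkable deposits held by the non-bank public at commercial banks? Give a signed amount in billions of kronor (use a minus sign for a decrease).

Riksbank balance sheet:
  Assets:      Securities +81B
  Liabilities: Bank reserves +31B, Currency in circulation +57B, Government deposits −7B
Commercial banking system:
  Assets:      Reserves at CB +31B, Securities −81B
  Liabilities: Checkable deposits −50B
So the change in checkable deposits held by the non-bank public at commercial banks is -50 billion.

-50 billion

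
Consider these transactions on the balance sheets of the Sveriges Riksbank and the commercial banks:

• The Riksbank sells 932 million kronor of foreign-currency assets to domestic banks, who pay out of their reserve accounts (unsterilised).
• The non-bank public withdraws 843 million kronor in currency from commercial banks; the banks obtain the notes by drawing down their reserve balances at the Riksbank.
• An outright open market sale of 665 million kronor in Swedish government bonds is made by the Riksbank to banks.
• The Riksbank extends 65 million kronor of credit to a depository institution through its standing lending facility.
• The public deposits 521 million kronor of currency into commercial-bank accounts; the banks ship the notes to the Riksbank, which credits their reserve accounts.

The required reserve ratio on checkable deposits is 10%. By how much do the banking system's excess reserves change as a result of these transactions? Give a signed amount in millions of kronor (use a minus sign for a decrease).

FX sale 932 million kronor: reserves −932M, deposits 0.
Currency withdrawal 843 million kronor: reserves −843M, deposits −843M.
OMO sale (to banks) 665 million kronor: reserves −665M, deposits 0.
Discount-window loan 65 million kronor: reserves +65M, deposits 0.
Currency deposit 521 million kronor: reserves +521M, deposits +521M.
Totals: Δreserves = −1854M, Δdeposits = −322M.
Δrequired reserves = 10% × −322M = −32.2M.
Δexcess reserves = Δreserves − Δrequired = −1854M − (−32.2M) = -1821.8 million.

-1821.8 million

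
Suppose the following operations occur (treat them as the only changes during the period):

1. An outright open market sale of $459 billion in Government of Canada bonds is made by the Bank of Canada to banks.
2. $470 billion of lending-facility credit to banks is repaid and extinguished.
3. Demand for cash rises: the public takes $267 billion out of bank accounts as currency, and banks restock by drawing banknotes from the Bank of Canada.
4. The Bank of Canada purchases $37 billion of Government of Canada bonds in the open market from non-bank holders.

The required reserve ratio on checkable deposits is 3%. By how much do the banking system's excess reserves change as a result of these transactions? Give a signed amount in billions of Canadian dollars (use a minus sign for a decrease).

OMO sale (to banks) $459 billion: reserves −$459B, deposits 0.
Discount-window repayment $470 billion: reserves −$470B, deposits 0.
Currency withdrawal $267 billion: reserves −$267B, deposits −$267B.
Asset purchase (from non-banks) $37 billion: reserves +$37B, deposits +$37B.
Totals: Δreserves = −$1159B, Δdeposits = −$230B.
Δrequired reserves = 3% × −$230B = −$6.9B.
Δexcess reserves = Δreserves − Δrequired = −$1159B − (−$6.9B) = -$1152.1 billion.

-$1152.1 billion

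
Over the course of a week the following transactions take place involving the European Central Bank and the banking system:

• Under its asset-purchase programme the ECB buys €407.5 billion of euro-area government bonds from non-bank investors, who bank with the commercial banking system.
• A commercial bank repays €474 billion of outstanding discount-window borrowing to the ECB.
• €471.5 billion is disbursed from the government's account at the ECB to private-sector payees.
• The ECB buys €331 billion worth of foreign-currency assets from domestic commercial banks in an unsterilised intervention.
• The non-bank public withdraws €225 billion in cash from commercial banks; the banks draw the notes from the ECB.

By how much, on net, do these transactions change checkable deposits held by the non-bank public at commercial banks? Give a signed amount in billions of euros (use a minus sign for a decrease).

+€654 billion

Asset purchase (from non-banks) €407.5 billion: non-bank counterparties' bank balances rise → +€407.5B.
Discount-window repayment €474 billion: the counterparty is a bank, so public deposits are unchanged → 0.
Government spending €471.5 billion: non-bank counterparties' bank balances rise → +€471.5B.
FX purchase €331 billion: the counterparty is a bank, so public deposits are unchanged → 0.
Currency withdrawal €225 billion: non-bank counterparties' bank balances fall → −€225B.
Net: 407.5 + 0 + 471.5 + 0 − 225 = +€654 billion.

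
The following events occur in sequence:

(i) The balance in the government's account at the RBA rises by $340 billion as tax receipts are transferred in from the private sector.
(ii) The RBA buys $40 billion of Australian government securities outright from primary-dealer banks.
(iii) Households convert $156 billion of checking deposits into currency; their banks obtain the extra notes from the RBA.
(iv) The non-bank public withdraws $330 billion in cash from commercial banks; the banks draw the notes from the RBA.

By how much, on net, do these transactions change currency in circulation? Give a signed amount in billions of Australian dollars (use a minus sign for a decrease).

+$486 billion

RBA balance sheet:
  Assets:      Securities +$40B
  Liabilities: Bank reserves −$786B, Currency in circulation +$486B, Government deposits +$340B
Commercial banking system:
  Assets:      Reserves at CB −$786B, Securities −$40B
  Liabilities: Checkable deposits −$826B
So the change in currency in circulation is +$486 billion.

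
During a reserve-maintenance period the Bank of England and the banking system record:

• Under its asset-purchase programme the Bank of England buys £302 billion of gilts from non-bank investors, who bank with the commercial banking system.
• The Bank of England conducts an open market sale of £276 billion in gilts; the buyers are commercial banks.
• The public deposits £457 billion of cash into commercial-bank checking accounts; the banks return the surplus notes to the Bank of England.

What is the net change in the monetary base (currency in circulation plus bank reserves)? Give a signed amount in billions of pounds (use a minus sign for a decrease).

Bank of England balance sheet:
  Assets:      Securities +£26B
  Liabilities: Bank reserves +£483B, Currency in circulation −£457B
Monetary base = currency + reserves: −£457B + (+£483B) = +£26 billion.

+£26 billion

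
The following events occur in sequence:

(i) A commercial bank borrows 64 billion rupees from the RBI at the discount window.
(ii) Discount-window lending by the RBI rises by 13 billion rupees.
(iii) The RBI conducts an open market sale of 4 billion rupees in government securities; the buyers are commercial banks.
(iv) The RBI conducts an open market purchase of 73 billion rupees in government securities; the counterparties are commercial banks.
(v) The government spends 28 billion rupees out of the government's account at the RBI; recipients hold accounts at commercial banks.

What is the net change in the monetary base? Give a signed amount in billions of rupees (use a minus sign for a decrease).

+174 billion

RBI balance sheet:
  Assets:      Securities +69B, Loans to banks +77B
  Liabilities: Bank reserves +174B, Government deposits −28B
Commercial banking system:
  Assets:      Reserves at CB +174B, Securities −69B
  Liabilities: Checkable deposits +28B, Borrowings from CB +77B
Monetary base = currency + reserves: 0 + (+174B) = +174 billion.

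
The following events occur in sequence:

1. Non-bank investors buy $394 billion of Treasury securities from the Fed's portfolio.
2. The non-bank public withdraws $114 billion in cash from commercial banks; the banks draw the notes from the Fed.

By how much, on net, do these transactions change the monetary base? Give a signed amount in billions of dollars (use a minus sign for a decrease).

Asset sale (to non-banks) $394 billion: Fed balance sheet contracts → −$394B.
Currency withdrawal $114 billion: just a shift between currency and reserves — both are base money → 0.
Net: −394 + 0 = -$394 billion.

-$394 billion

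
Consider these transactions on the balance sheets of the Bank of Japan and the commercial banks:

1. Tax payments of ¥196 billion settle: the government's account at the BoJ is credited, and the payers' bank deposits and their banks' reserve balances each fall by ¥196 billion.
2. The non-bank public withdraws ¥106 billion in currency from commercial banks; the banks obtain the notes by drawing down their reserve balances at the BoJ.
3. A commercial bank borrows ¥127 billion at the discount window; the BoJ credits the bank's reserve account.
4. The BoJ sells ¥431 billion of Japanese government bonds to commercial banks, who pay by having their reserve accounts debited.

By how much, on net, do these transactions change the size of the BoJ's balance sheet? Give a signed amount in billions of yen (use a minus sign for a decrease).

-¥304 billion

Government account inflow ¥196 billion: only the composition of liabilities changes → 0.
Currency withdrawal ¥106 billion: only the composition of liabilities changes → 0.
Discount-window loan ¥127 billion: a BoJ asset is acquired → +¥127B.
OMO sale (to banks) ¥431 billion: a BoJ asset is shed → −¥431B.
Net: 0 + 0 + 127 − 431 = -¥304 billion.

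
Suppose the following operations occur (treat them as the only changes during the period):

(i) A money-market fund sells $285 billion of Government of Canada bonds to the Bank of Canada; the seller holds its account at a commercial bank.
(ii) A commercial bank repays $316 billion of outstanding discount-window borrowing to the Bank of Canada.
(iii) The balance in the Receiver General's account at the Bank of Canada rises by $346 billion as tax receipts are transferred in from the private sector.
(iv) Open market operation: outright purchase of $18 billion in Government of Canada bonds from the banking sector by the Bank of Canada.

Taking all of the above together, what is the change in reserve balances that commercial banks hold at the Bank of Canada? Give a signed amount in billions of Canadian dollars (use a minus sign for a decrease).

Asset purchase (from non-banks) $285 billion: the Bank of Canada pays by crediting reserve accounts → +$285B.
Discount-window repayment $316 billion: repayment is debited from reserves → −$316B.
Government account inflow $346 billion: funds move from bank reserves into the government account → −$346B.
OMO purchase (from banks) $18 billion: the Bank of Canada pays by crediting reserve accounts → +$18B.
Net: 285 − 316 − 346 + 18 = -$359 billion.

-$359 billion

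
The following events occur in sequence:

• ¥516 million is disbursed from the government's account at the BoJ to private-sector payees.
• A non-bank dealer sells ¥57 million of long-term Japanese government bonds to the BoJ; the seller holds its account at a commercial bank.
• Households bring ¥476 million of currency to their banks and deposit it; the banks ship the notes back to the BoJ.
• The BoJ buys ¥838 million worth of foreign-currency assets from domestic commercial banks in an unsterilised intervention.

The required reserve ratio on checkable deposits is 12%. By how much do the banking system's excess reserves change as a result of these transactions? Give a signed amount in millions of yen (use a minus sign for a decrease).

Government spending ¥516 million: reserves +¥516M, deposits +¥516M.
Asset purchase (from non-banks) ¥57 million: reserves +¥57M, deposits +¥57M.
Currency deposit ¥476 million: reserves +¥476M, deposits +¥476M.
FX purchase ¥838 million: reserves +¥838M, deposits 0.
Totals: Δreserves = +¥1887M, Δdeposits = +¥1049M.
Δrequired reserves = 12% × +¥1049M = +¥125.88M.
Δexcess reserves = Δreserves − Δrequired = +¥1887M − (+¥125.88M) = +¥1761.12 million.

+¥1761.12 million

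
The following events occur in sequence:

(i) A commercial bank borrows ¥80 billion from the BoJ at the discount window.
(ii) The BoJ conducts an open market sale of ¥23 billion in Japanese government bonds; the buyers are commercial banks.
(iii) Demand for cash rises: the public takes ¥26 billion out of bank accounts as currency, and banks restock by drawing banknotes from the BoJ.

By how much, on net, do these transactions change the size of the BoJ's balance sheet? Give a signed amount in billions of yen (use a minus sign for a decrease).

Discount-window loan ¥80 billion: a BoJ asset is acquired → +¥80B.
OMO sale (to banks) ¥23 billion: a BoJ asset is shed → −¥23B.
Currency withdrawal ¥26 billion: only the composition of liabilities changes → 0.
Net: 80 − 23 + 0 = +¥57 billion.

+¥57 billion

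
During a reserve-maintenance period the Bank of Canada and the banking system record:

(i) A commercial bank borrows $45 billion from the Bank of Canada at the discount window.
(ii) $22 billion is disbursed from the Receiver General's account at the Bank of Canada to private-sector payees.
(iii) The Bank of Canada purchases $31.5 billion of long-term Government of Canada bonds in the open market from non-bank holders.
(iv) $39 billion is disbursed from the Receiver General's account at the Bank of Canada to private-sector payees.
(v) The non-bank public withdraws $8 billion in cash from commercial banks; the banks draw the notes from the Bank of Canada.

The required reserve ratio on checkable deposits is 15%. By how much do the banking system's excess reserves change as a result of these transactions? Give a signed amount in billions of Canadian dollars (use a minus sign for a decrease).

+$116.825 billion

Discount-window loan $45 billion: reserves +$45B, deposits 0.
Government spending $22 billion: reserves +$22B, deposits +$22B.
Asset purchase (from non-banks) $31.5 billion: reserves +$31.5B, deposits +$31.5B.
Government spending $39 billion: reserves +$39B, deposits +$39B.
Currency withdrawal $8 billion: reserves −$8B, deposits −$8B.
Totals: Δreserves = +$129.5B, Δdeposits = +$84.5B.
Δrequired reserves = 15% × +$84.5B = +$12.675B.
Δexcess reserves = Δreserves − Δrequired = +$129.5B − (+$12.675B) = +$116.825 billion.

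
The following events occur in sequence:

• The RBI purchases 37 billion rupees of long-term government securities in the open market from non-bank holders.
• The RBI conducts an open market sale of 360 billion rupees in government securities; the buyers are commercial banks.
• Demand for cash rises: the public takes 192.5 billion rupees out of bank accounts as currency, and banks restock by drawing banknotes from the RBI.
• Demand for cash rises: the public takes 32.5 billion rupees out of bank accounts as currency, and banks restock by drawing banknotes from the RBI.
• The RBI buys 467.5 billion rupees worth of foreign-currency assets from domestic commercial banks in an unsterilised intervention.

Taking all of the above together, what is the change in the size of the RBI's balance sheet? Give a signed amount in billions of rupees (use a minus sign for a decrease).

Asset purchase (from non-banks) 37 billion rupees: an RBI asset is acquired → +37B.
OMO sale (to banks) 360 billion rupees: an RBI asset is shed → −360B.
Currency withdrawal 192.5 billion rupees: only the composition of liabilities changes → 0.
Currency withdrawal 32.5 billion rupees: only the composition of liabilities changes → 0.
FX purchase 467.5 billion rupees: an RBI asset is acquired → +467.5B.
Net: 37 − 360 + 0 + 0 + 467.5 = +144.5 billion.

+144.5 billion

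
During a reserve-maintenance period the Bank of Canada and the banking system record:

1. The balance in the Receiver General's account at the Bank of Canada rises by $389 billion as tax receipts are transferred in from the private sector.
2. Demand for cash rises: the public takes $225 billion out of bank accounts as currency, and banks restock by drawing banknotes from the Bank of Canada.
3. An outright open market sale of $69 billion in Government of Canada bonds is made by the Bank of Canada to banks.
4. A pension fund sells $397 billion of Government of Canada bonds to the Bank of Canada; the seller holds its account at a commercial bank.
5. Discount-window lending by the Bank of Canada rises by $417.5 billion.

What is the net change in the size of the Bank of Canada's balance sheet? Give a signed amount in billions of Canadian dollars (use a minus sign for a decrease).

Bank of Canada balance sheet:
  Assets:      Securities +$328B, Loans to banks +$417.5B
  Liabilities: Bank reserves +$131.5B, Currency in circulation +$225B, Government deposits +$389B
Change in total Bank of Canada assets = +$745.5 billion.

+$745.5 billion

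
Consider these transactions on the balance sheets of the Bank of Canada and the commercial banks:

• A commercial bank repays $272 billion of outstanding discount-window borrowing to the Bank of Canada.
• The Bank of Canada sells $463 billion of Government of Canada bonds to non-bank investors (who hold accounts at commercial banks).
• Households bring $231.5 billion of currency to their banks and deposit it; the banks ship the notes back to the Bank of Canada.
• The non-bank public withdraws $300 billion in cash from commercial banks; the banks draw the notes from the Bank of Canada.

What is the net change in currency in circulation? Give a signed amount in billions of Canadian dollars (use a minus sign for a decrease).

+$68.5 billion

Discount-window repayment $272 billion: no currency enters or leaves circulation → 0.
Asset sale (to non-banks) $463 billion: no currency enters or leaves circulation → 0.
Currency deposit $231.5 billion: notes return to the central bank → −$231.5B.
Currency withdrawal $300 billion: notes leave the central bank → +$300B.
Net: 0 + 0 − 231.5 + 300 = +$68.5 billion.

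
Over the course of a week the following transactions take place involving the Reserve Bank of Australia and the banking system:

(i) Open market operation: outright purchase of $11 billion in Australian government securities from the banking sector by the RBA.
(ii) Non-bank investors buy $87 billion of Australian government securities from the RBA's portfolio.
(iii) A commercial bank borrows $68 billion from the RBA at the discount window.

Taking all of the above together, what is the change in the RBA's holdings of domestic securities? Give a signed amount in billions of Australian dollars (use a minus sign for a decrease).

RBA balance sheet:
  Assets:      Securities −$76B, Loans to banks +$68B
  Liabilities: Bank reserves −$8B
Commercial banking system:
  Assets:      Reserves at CB −$8B, Securities −$11B
  Liabilities: Checkable deposits −$87B, Borrowings from CB +$68B
So the change in the RBA's holdings of domestic securities is -$76 billion.

-$76 billion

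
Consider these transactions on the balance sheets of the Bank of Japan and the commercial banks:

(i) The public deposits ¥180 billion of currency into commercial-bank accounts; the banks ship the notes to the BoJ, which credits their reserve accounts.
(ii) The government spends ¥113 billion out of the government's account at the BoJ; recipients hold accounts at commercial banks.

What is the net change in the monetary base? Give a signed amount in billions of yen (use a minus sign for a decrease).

Currency deposit ¥180 billion: just a shift between currency and reserves — both are base money → 0.
Government spending ¥113 billion: a non-base liability converts back to reserves → +¥113B.
Net: 0 + 113 = +¥113 billion.

+¥113 billion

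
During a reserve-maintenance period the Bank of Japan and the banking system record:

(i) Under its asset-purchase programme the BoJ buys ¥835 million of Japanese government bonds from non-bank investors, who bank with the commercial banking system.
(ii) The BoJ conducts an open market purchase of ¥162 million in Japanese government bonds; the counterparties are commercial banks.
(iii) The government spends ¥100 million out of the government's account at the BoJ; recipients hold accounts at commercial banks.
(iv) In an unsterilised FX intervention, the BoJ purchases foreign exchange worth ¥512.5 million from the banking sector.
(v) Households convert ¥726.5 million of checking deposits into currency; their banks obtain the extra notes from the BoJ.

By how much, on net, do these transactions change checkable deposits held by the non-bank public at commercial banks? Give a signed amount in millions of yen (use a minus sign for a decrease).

BoJ balance sheet:
  Assets:      Securities +¥997M, Foreign assets +¥512.5M
  Liabilities: Bank reserves +¥883M, Currency in circulation +¥726.5M, Government deposits −¥100M
Commercial banking system:
  Assets:      Reserves at CB +¥883M, Securities −¥162M, Foreign assets −¥512.5M
  Liabilities: Checkable deposits +¥208.5M
So the change in checkable deposits held by the non-bank public at commercial banks is +¥208.5 million.

+¥208.5 million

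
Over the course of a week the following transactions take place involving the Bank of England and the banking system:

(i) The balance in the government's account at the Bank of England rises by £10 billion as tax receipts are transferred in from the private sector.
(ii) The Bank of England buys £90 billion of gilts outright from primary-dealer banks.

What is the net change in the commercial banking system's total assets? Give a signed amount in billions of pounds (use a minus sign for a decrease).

-£10 billion

Bank of England balance sheet:
  Assets:      Securities +£90B
  Liabilities: Bank reserves +£80B, Government deposits +£10B
Commercial banking system:
  Assets:      Reserves at CB +£80B, Securities −£90B
  Liabilities: Checkable deposits −£10B
Change in total bank assets = -£10 billion.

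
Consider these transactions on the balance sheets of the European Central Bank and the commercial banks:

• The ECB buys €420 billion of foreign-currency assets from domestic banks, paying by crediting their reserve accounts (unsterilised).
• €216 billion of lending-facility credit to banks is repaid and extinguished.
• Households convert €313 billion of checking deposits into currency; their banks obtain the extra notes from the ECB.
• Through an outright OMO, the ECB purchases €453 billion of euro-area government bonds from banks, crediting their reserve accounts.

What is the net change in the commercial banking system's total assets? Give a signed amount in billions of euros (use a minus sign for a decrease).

FX purchase €420 billion: just an asset swap on bank balance sheets → 0.
Discount-window repayment €216 billion: bank balance sheets shrink → −€216B.
Currency withdrawal €313 billion: bank balance sheets shrink → −€313B.
OMO purchase (from banks) €453 billion: just an asset swap on bank balance sheets → 0.
Net: 0 − 216 − 313 + 0 = -€529 billion.

-€529 billion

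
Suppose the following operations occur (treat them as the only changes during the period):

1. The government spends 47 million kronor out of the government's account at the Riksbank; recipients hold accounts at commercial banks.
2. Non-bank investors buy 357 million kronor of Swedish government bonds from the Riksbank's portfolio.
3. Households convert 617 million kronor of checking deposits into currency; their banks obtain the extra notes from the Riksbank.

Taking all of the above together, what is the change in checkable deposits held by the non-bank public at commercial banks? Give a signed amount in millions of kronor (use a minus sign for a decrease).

Riksbank balance sheet:
  Assets:      Securities −357M
  Liabilities: Bank reserves −927M, Currency in circulation +617M, Government deposits −47M
Commercial banking system:
  Assets:      Reserves at CB −927M
  Liabilities: Checkable deposits −927M
So the change in checkable deposits held by the non-bank public at commercial banks is -927 million.

-927 million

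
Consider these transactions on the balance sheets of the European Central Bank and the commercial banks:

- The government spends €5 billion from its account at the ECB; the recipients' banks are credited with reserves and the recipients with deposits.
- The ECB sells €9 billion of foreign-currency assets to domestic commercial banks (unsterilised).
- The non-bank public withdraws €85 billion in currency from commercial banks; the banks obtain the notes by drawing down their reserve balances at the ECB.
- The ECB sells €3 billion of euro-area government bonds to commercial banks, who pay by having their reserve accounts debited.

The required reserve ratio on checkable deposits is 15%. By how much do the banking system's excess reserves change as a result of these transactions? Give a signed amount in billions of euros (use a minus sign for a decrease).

Government spending €5 billion: reserves +€5B, deposits +€5B.
FX sale €9 billion: reserves −€9B, deposits 0.
Currency withdrawal €85 billion: reserves −€85B, deposits −€85B.
OMO sale (to banks) €3 billion: reserves −€3B, deposits 0.
Totals: Δreserves = −€92B, Δdeposits = −€80B.
Δrequired reserves = 15% × −€80B = −€12B.
Δexcess reserves = Δreserves − Δrequired = −€92B − (−€12B) = -€80 billion.

-€80 billion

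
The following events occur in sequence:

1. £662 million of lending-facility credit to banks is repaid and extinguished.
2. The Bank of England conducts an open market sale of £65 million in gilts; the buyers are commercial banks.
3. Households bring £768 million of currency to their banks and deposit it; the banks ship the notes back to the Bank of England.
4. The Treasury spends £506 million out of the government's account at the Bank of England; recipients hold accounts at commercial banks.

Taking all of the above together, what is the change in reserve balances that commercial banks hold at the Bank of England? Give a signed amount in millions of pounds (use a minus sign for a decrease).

+£547 million

Discount-window repayment £662 million: repayment is debited from reserves → −£662M.
OMO sale (to banks) £65 million: the buying banks pay out of their reserve balances → −£65M.
Currency deposit £768 million: returned notes are swapped for reserve credit → +£768M.
Government spending £506 million: government payments flow into bank reserve accounts → +£506M.
Net: −662 − 65 + 768 + 506 = +£547 million.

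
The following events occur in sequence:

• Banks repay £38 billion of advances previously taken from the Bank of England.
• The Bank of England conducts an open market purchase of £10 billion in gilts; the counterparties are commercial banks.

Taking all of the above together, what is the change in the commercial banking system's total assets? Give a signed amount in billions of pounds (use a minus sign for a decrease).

Discount-window repayment £38 billion: bank balance sheets shrink → −£38B.
OMO purchase (from banks) £10 billion: just an asset swap on bank balance sheets → 0.
Net: −38 + 0 = -£38 billion.

-£38 billion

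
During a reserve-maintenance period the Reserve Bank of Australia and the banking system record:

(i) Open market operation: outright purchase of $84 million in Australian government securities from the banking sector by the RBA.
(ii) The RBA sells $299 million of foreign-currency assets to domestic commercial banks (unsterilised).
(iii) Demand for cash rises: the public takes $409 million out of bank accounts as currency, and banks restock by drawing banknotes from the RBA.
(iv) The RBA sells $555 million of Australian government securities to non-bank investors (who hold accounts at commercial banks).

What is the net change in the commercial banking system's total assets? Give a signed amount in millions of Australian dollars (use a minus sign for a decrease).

OMO purchase (from banks) $84 million: just an asset swap on bank balance sheets → 0.
FX sale $299 million: just an asset swap on bank balance sheets → 0.
Currency withdrawal $409 million: bank balance sheets shrink → −$409M.
Asset sale (to non-banks) $555 million: bank balance sheets shrink → −$555M.
Net: 0 + 0 − 409 − 555 = -$964 million.

-$964 million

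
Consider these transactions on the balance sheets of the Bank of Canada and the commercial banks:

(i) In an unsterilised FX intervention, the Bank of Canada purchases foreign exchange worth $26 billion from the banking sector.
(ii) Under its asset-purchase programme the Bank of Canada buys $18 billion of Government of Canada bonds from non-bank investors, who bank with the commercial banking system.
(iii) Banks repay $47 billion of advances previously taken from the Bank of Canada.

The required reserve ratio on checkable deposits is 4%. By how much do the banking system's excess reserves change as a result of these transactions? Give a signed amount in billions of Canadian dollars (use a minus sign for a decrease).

FX purchase $26 billion: reserves +$26B, deposits 0.
Asset purchase (from non-banks) $18 billion: reserves +$18B, deposits +$18B.
Discount-window repayment $47 billion: reserves −$47B, deposits 0.
Totals: Δreserves = −$3B, Δdeposits = +$18B.
Δrequired reserves = 4% × +$18B = +$0.72B.
Δexcess reserves = Δreserves − Δrequired = −$3B − (+$0.72B) = -$3.72 billion.

-$3.72 billion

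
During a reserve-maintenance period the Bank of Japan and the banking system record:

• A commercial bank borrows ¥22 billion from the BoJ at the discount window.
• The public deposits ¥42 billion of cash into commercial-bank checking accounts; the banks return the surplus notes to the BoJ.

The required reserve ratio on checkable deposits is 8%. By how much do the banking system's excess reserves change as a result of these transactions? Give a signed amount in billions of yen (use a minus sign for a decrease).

+¥60.64 billion

Discount-window loan ¥22 billion: reserves +¥22B, deposits 0.
Currency deposit ¥42 billion: reserves +¥42B, deposits +¥42B.
Totals: Δreserves = +¥64B, Δdeposits = +¥42B.
Δrequired reserves = 8% × +¥42B = +¥3.36B.
Δexcess reserves = Δreserves − Δrequired = +¥64B − (+¥3.36B) = +¥60.64 billion.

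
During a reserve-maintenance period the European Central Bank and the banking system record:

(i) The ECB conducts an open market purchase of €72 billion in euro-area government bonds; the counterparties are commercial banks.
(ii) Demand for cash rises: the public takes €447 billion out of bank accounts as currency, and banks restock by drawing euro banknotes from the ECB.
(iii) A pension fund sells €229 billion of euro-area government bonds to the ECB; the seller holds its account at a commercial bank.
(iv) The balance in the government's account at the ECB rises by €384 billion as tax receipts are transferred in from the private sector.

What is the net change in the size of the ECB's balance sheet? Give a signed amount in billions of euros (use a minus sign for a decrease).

OMO purchase (from banks) €72 billion: an ECB asset is acquired → +€72B.
Currency withdrawal €447 billion: only the composition of liabilities changes → 0.
Asset purchase (from non-banks) €229 billion: an ECB asset is acquired → +€229B.
Government account inflow €384 billion: only the composition of liabilities changes → 0.
Net: 72 + 0 + 229 + 0 = +€301 billion.

+€301 billion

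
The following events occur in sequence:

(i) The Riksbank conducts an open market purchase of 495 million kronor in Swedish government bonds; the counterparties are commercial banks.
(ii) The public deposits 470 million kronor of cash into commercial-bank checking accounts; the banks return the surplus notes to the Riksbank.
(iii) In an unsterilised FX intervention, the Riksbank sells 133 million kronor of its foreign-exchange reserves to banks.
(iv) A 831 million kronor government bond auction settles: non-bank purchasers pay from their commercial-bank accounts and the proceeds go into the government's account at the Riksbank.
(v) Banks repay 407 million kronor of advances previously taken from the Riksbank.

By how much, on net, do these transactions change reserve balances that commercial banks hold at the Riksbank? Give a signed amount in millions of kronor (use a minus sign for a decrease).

OMO purchase (from banks) 495 million kronor: the Riksbank pays by crediting reserve accounts → +495M.
Currency deposit 470 million kronor: returned notes are swapped for reserve credit → +470M.
FX sale 133 million kronor: the buying banks pay out of their reserve balances → −133M.
Government account inflow 831 million kronor: funds move from bank reserves into the government account → −831M.
Discount-window repayment 407 million kronor: repayment is debited from reserves → −407M.
Net: 495 + 470 − 133 − 831 − 407 = -406 million.

-406 million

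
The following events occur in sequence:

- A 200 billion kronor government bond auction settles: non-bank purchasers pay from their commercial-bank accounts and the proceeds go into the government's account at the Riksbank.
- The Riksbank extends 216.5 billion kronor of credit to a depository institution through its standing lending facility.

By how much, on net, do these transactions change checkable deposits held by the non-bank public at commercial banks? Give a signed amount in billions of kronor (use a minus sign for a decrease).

Government account inflow 200 billion kronor: non-bank counterparties' bank balances fall → −200B.
Discount-window loan 216.5 billion kronor: the counterparty is a bank, so public deposits are unchanged → 0.
Net: −200 + 0 = -200 billion.

-200 billion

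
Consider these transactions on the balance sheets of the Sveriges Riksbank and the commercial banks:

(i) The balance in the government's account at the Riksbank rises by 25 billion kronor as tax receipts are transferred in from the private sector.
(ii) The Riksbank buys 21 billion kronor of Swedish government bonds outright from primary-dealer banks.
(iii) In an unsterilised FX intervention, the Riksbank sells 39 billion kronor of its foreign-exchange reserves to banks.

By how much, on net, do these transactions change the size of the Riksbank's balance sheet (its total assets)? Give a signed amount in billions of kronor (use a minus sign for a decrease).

Government account inflow 25 billion kronor: only the composition of liabilities changes → 0.
OMO purchase (from banks) 21 billion kronor: a Riksbank asset is acquired → +21B.
FX sale 39 billion kronor: a Riksbank asset is shed → −39B.
Net: 0 + 21 − 39 = -18 billion.

-18 billion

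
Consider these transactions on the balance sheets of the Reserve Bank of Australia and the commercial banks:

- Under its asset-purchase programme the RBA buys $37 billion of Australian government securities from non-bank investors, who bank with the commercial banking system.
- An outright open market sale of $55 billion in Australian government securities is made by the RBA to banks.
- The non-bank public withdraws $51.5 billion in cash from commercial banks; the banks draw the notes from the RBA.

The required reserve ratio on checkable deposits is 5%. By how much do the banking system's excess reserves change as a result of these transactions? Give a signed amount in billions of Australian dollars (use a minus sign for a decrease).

-$68.775 billion

Asset purchase (from non-banks) $37 billion: reserves +$37B, deposits +$37B.
OMO sale (to banks) $55 billion: reserves −$55B, deposits 0.
Currency withdrawal $51.5 billion: reserves −$51.5B, deposits −$51.5B.
Totals: Δreserves = −$69.5B, Δdeposits = −$14.5B.
Δrequired reserves = 5% × −$14.5B = −$0.725B.
Δexcess reserves = Δreserves − Δrequired = −$69.5B − (−$0.725B) = -$68.775 billion.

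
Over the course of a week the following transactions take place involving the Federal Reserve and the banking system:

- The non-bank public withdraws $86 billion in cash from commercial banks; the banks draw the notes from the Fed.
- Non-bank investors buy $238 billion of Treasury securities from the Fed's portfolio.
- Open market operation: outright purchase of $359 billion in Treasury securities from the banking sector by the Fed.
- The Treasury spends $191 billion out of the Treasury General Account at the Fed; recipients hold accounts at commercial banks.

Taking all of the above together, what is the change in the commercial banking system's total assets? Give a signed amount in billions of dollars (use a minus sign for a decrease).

Fed balance sheet:
  Assets:      Securities +$121B
  Liabilities: Bank reserves +$226B, Currency in circulation +$86B, Government deposits −$191B
Commercial banking system:
  Assets:      Reserves at CB +$226B, Securities −$359B
  Liabilities: Checkable deposits −$133B
Change in total bank assets = -$133 billion.

-$133 billion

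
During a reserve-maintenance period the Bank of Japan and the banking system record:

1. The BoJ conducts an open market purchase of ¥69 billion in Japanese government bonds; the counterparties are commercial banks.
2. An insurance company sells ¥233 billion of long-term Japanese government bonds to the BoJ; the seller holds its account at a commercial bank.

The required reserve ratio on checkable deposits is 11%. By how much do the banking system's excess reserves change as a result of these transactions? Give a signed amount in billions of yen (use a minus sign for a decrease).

+¥276.37 billion

OMO purchase (from banks) ¥69 billion: reserves +¥69B, deposits 0.
Asset purchase (from non-banks) ¥233 billion: reserves +¥233B, deposits +¥233B.
Totals: Δreserves = +¥302B, Δdeposits = +¥233B.
Δrequired reserves = 11% × +¥233B = +¥25.63B.
Δexcess reserves = Δreserves − Δrequired = +¥302B − (+¥25.63B) = +¥276.37 billion.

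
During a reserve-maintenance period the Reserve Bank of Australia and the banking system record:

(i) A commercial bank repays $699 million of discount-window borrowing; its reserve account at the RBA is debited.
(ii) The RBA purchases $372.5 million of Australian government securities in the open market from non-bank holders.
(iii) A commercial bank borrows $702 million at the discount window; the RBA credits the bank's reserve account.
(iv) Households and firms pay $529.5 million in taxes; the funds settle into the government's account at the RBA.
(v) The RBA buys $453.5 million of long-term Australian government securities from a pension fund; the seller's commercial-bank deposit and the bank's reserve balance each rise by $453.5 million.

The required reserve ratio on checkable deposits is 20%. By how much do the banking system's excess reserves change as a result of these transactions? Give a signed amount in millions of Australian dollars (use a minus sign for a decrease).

+$240.2 million

Discount-window repayment $699 million: reserves −$699M, deposits 0.
Asset purchase (from non-banks) $372.5 million: reserves +$372.5M, deposits +$372.5M.
Discount-window loan $702 million: reserves +$702M, deposits 0.
Government account inflow $529.5 million: reserves −$529.5M, deposits −$529.5M.
Asset purchase (from non-banks) $453.5 million: reserves +$453.5M, deposits +$453.5M.
Totals: Δreserves = +$299.5M, Δdeposits = +$296.5M.
Δrequired reserves = 20% × +$296.5M = +$59.3M.
Δexcess reserves = Δreserves − Δrequired = +$299.5M − (+$59.3M) = +$240.2 million.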